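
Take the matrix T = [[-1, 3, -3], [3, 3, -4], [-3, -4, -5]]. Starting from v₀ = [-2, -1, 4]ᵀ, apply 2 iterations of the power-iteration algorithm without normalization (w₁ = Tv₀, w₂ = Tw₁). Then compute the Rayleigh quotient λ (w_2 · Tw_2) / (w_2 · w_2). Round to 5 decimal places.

w1 = Tv₀ = (-13, -25, -10)
w2 = Tw1 = (-32, -74, 189)
Tw2 = (-757, -1074, -553)
w2·Tw2 = (-32)·(-757) + (-74)·(-1074) + 189·(-553) = -817; w2·w2 = (-32)·(-32) + (-74)·(-74) + 189·189 = 42221
λ ≈ -817/42221 = -0.01935

-0.01935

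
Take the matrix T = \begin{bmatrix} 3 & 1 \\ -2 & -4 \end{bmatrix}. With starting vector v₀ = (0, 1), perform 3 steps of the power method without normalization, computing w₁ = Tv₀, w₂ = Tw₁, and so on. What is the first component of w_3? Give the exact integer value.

w1 = Tv₀ = (3·0 + 1·1; (-2)·0 + (-4)·1) = (1, -4)
w2 = Tw1 = (3·1 + 1·(-4); (-2)·1 + (-4)·(-4)) = (-1, 14)
w3 = Tw2 = (11, -54)
The requested component of w3 is 11.

11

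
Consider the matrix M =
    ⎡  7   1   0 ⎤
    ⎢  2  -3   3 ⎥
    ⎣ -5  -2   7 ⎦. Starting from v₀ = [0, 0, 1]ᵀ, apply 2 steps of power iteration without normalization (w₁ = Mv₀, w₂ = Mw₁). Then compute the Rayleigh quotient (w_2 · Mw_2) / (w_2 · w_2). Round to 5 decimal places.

λ ≈ 6.27023

w1 = Mv₀ = (0, 3, 7)
w2 = Mw1 = (3, 12, 43)
Mw2 = (33, 99, 262)
w2·Mw2 = 3·33 + 12·99 + 43·262 = 12553; w2·w2 = 3·3 + 12·12 + 43·43 = 2002
λ ≈ 12553/2002 = 6.27023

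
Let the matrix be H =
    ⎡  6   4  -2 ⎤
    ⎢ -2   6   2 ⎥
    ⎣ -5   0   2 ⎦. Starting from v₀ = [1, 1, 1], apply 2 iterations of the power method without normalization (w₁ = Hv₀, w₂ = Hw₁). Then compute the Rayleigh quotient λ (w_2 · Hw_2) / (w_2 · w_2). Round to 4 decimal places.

λ ≈ 8.0900

w1 = Hv₀ = (6·1 + 4·1 + (-2)·1; (-2)·1 + 6·1 + 2·1; (-5)·1 + 0·1 + 2·1) = (8, 6, -3)
w2 = Hw1 = (6·8 + 4·6 + (-2)·(-3); (-2)·8 + 6·6 + 2·(-3); (-5)·8 + 0·6 + 2·(-3)) = (78, 14, -46)
Hw2 = (616, -164, -482)
w2·Hw2 = 78·616 + 14·(-164) + (-46)·(-482) = 67924; w2·w2 = 78·78 + 14·14 + (-46)·(-46) = 8396
λ ≈ 67924/8396 = 8.0900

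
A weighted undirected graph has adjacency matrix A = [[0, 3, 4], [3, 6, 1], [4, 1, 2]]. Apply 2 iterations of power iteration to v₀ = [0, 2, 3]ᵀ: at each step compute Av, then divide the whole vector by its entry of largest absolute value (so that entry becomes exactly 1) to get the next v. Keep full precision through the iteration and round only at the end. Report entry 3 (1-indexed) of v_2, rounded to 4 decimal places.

Av0 = (18.00000, 15.00000, 8.00000); divide by 18.00000 → v1 = (1.00000, 0.83333, 0.44444)
Av1 = (4.27778, 8.44444, 5.72222); divide by 8.44444 → v2 = (0.50658, 1.00000, 0.67763)
Requested entry of v2: 103/152 = 0.6776

0.6776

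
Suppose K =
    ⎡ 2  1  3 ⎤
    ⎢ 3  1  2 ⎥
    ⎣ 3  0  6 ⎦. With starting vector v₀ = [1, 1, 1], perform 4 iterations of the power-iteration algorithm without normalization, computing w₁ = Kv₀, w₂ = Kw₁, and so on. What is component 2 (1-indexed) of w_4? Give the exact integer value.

2499

w1 = Kv₀ = (2·1 + 1·1 + 3·1; 3·1 + 1·1 + 2·1; 3·1 + 0·1 + 6·1) = (6, 6, 9)
w2 = Kw1 = (2·6 + 1·6 + 3·9; 3·6 + 1·6 + 2·9; 3·6 + 0·6 + 6·9) = (45, 42, 72)
w3 = Kw2 = (348, 321, 567)
w4 = Kw3 = (2718, 2499, 4446)
The requested component of w4 is 2499.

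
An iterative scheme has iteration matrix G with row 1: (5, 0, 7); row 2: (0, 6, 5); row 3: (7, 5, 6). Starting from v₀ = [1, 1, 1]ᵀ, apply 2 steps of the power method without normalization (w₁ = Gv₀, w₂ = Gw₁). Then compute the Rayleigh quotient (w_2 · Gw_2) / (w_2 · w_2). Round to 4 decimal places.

w1 = Gv₀ = (12, 11, 18)
w2 = Gw1 = (186, 156, 247)
Gw2 = (2659, 2171, 3564)
w2·Gw2 = 186·2659 + 156·2171 + 247·3564 = 1713558; w2·w2 = 186·186 + 156·156 + 247·247 = 119941
λ ≈ 1713558/119941 = 14.2867

14.2867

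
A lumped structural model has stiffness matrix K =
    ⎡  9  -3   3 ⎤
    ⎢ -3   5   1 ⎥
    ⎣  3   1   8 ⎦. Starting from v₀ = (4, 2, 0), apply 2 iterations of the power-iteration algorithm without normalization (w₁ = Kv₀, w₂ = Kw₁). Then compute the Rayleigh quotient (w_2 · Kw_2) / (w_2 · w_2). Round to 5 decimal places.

w1 = Kv₀ = (30, -2, 14)
w2 = Kw1 = (318, -86, 200)
Kw2 = (3720, -1184, 2468)
w2·Kw2 = 318·3720 + (-86)·(-1184) + 200·2468 = 1778384; w2·w2 = 318·318 + (-86)·(-86) + 200·200 = 148520
λ ≈ 1778384/148520 = 11.97404

11.97404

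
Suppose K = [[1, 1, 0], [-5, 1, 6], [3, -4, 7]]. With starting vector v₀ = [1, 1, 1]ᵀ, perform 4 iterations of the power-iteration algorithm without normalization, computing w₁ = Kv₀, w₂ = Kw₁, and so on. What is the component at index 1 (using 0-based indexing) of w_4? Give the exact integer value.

w1 = Kv₀ = (2, 2, 6)
w2 = Kw1 = (4, 28, 40)
w3 = Kw2 = (32, 248, 180)
w4 = Kw3 = (280, 1168, 364)
The requested component of w4 is 1168.

1168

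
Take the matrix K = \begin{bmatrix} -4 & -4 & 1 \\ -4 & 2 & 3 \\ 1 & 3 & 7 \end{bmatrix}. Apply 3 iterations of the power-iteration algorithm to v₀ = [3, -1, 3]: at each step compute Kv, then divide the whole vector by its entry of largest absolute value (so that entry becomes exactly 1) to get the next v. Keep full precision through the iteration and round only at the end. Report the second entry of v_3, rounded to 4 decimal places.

0.2421

Kv0 = (-5.00000, -5.00000, 21.00000); divide by 21.00000 → v1 = (-0.23810, -0.23810, 1.00000)
Kv1 = (2.90476, 3.47619, 6.04762); divide by 6.04762 → v2 = (0.48031, 0.57480, 1.00000)
Kv2 = (-3.22047, 2.22835, 9.20472); divide by 9.20472 → v3 = (-0.34987, 0.24209, 1.00000)
Requested entry of v3: 283/1169 = 0.2421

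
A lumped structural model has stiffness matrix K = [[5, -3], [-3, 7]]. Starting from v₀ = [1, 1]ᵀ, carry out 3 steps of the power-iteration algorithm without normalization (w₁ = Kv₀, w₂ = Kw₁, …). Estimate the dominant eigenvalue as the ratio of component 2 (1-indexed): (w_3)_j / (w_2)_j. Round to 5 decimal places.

w1 = Kv₀ = (5·1 + (-3)·1; (-3)·1 + 7·1) = (2, 4)
w2 = Kw1 = (5·2 + (-3)·4; (-3)·2 + 7·4) = (-2, 22)
w3 = Kw2 = (-76, 160)
Ratio at component: 160 / 22 = 7.27273

λ ≈ 7.27273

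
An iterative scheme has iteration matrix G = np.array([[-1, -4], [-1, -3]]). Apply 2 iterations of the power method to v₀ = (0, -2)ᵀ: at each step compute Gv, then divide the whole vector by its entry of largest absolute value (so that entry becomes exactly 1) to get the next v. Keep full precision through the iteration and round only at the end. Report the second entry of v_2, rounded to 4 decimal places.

Gv0 = (8.00000, 6.00000); divide by 8.00000 → v1 = (1.00000, 0.75000)
Gv1 = (-4.00000, -3.25000); divide by -4.00000 → v2 = (1.00000, 0.81250)
Requested entry of v2: -26/-32 = 0.8125

0.8125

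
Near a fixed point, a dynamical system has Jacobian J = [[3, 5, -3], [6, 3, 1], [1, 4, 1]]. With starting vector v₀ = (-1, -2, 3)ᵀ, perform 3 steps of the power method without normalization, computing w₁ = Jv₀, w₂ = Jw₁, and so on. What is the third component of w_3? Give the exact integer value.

-817

w1 = Jv₀ = (-22, -9, -6)
w2 = Jw1 = (-93, -165, -64)
w3 = Jw2 = (-912, -1117, -817)
The requested component of w3 is -817.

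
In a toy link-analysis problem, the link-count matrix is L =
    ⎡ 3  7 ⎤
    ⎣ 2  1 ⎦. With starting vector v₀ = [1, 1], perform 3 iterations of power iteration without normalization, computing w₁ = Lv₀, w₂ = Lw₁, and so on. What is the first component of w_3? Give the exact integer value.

314

w1 = Lv₀ = (3·1 + 7·1; 2·1 + 1·1) = (10, 3)
w2 = Lw1 = (3·10 + 7·3; 2·10 + 1·3) = (51, 23)
w3 = Lw2 = (314, 125)
The requested component of w3 is 314.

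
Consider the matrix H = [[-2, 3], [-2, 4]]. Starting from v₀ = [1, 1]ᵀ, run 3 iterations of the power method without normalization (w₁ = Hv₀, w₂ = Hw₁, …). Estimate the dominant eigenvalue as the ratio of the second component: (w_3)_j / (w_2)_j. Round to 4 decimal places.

w1 = Hv₀ = ((-2)·1 + 3·1; (-2)·1 + 4·1) = (1, 2)
w2 = Hw1 = ((-2)·1 + 3·2; (-2)·1 + 4·2) = (4, 6)
w3 = Hw2 = (10, 16)
Ratio at component: 16 / 6 = 2.6667

2.6667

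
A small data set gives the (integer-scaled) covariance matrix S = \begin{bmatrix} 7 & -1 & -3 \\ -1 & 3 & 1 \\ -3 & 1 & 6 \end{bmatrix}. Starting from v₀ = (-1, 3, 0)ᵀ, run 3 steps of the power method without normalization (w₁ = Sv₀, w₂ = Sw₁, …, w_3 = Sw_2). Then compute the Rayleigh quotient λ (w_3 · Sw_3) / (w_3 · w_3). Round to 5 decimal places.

9.81848

w1 = Sv₀ = (-10, 10, 6)
w2 = Sw1 = (-98, 46, 76)
w3 = Sw2 = (-960, 312, 796)
Sw3 = (-9420, 2692, 7968)
w3·Sw3 = (-960)·(-9420) + 312·2692 + 796·7968 = 16225632; w3·w3 = (-960)·(-960) + 312·312 + 796·796 = 1652560
λ ≈ 16225632/1652560 = 9.81848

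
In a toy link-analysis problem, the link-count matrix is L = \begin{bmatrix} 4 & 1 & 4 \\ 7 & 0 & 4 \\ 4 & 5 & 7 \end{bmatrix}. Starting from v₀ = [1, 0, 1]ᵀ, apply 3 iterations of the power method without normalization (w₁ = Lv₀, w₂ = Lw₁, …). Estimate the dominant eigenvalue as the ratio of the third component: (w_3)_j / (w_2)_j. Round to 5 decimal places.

w1 = Lv₀ = (4·1 + 1·0 + 4·1; 7·1 + 0·0 + 4·1; 4·1 + 5·0 + 7·1) = (8, 11, 11)
w2 = Lw1 = (4·8 + 1·11 + 4·11; 7·8 + 0·11 + 4·11; 4·8 + 5·11 + 7·11) = (87, 100, 164)
w3 = Lw2 = (1104, 1265, 1996)
Ratio at component: 1996 / 164 = 12.17073

λ ≈ 12.17073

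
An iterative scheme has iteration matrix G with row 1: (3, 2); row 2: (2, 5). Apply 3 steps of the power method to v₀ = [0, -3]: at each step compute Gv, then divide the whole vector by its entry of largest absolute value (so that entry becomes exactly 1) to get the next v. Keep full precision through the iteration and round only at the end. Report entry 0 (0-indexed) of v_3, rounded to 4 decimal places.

0.5989

Gv0 = (-6.00000, -15.00000); divide by -15.00000 → v1 = (0.40000, 1.00000)
Gv1 = (3.20000, 5.80000); divide by 5.80000 → v2 = (0.55172, 1.00000)
Gv2 = (3.65517, 6.10345); divide by 6.10345 → v3 = (0.59887, 1.00000)
Requested entry of v3: -318/-531 = 0.5989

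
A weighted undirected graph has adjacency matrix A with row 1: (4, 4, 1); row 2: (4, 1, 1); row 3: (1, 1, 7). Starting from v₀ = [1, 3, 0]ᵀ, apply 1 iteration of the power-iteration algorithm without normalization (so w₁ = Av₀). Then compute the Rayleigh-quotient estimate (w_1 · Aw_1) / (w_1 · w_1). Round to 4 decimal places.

λ ≈ 7.0561

w1 = Av₀ = (16, 7, 4)
Aw1 = (96, 75, 51)
w1·Aw1 = 16·96 + 7·75 + 4·51 = 2265; w1·w1 = 16·16 + 7·7 + 4·4 = 321
λ ≈ 2265/321 = 7.0561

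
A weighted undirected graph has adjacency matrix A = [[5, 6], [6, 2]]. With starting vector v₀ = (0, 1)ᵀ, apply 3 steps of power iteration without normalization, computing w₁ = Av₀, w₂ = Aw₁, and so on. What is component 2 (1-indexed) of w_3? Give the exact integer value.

332

w1 = Av₀ = (6, 2)
w2 = Aw1 = (42, 40)
w3 = Aw2 = (450, 332)
The requested component of w3 is 332.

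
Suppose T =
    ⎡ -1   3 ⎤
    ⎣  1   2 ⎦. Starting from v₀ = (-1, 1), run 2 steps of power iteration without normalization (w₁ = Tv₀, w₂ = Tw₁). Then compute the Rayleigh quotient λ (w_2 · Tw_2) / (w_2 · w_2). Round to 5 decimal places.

1.27027

w1 = Tv₀ = ((-1)·(-1) + 3·1; 1·(-1) + 2·1) = (4, 1)
w2 = Tw1 = ((-1)·4 + 3·1; 1·4 + 2·1) = (-1, 6)
Tw2 = (19, 11)
w2·Tw2 = (-1)·19 + 6·11 = 47; w2·w2 = (-1)·(-1) + 6·6 = 37
λ ≈ 47/37 = 1.27027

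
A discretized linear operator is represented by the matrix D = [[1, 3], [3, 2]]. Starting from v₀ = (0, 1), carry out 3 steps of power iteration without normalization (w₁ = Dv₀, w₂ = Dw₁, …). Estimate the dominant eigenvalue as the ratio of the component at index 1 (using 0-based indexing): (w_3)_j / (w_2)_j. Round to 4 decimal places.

4.0769

w1 = Dv₀ = (1·0 + 3·1; 3·0 + 2·1) = (3, 2)
w2 = Dw1 = (1·3 + 3·2; 3·3 + 2·2) = (9, 13)
w3 = Dw2 = (48, 53)
Ratio at component: 53 / 13 = 4.0769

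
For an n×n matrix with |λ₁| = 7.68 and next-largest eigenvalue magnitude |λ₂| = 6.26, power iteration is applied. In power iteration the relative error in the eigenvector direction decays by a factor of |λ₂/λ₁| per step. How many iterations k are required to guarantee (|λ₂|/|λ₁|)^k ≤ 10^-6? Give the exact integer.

|λ₂/λ₁| = 6.26/7.68 = 0.81510
Need k ≥ ln(10^-6) / ln(0.81510) = -13.8155 / -0.2044 ≈ 67.578
Smallest integer k satisfying the bound: 68

68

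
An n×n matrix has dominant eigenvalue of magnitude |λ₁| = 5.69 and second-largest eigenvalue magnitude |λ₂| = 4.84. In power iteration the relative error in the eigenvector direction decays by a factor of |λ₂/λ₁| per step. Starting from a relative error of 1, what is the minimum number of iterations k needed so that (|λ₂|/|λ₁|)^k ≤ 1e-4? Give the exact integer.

|λ₂/λ₁| = 4.84/5.69 = 0.85062
Need k ≥ ln(1e-4) / ln(0.85062) = -9.2103 / -0.1618 ≈ 56.926
Smallest integer k satisfying the bound: 57

57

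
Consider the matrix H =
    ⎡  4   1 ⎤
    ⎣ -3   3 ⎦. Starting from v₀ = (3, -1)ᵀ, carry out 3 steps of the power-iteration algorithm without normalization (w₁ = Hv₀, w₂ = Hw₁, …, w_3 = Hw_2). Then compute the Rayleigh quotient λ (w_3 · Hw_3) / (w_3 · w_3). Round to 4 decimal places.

w1 = Hv₀ = (4·3 + 1·(-1); (-3)·3 + 3·(-1)) = (11, -12)
w2 = Hw1 = (4·11 + 1·(-12); (-3)·11 + 3·(-12)) = (32, -69)
w3 = Hw2 = (59, -303)
Hw3 = (-67, -1086)
w3·Hw3 = 59·(-67) + (-303)·(-1086) = 325105; w3·w3 = 59·59 + (-303)·(-303) = 95290
λ ≈ 325105/95290 = 3.4117

λ ≈ 3.4117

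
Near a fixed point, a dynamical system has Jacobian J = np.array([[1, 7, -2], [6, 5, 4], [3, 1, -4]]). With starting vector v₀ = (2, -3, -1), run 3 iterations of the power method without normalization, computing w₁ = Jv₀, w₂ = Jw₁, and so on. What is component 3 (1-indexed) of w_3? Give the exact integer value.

-5

w1 = Jv₀ = (1·2 + 7·(-3) + (-2)·(-1); 6·2 + 5·(-3) + 4·(-1); 3·2 + 1·(-3) + (-4)·(-1)) = (-17, -7, 7)
w2 = Jw1 = (1·(-17) + 7·(-7) + (-2)·7; 6·(-17) + 5·(-7) + 4·7; 3·(-17) + 1·(-7) + (-4)·7) = (-80, -109, -86)
w3 = Jw2 = (-671, -1369, -5)
The requested component of w3 is -5.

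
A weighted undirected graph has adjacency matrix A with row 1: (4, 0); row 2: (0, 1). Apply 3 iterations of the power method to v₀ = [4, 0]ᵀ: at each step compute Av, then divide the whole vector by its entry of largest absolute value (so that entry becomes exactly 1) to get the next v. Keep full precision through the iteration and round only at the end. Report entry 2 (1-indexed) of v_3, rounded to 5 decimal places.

0.00000

Av0 = (16.000000, 0.000000); divide by 16.000000 → v1 = (1.000000, 0.000000)
Av1 = (4.000000, 0.000000); divide by 4.000000 → v2 = (1.000000, 0.000000)
Av2 = (4.000000, 0.000000); divide by 4.000000 → v3 = (1.000000, 0.000000)
Requested entry of v3: 0/256 = 0.00000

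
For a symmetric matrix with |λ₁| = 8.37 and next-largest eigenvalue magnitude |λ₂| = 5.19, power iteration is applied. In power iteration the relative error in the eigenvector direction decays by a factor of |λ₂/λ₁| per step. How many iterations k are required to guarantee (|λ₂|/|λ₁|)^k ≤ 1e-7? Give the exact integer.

34

|λ₂/λ₁| = 5.19/8.37 = 0.62007
Need k ≥ ln(1e-7) / ln(0.62007) = -16.1181 / -0.4779 ≈ 33.725
Smallest integer k satisfying the bound: 34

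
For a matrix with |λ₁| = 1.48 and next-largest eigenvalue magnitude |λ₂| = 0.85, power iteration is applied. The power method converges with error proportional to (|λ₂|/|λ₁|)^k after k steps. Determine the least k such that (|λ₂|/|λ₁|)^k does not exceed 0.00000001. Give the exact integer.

|λ₂/λ₁| = 0.85/1.48 = 0.57432
Need k ≥ ln(0.00000001) / ln(0.57432) = -18.4207 / -0.5546 ≈ 33.217
Smallest integer k satisfying the bound: 34

34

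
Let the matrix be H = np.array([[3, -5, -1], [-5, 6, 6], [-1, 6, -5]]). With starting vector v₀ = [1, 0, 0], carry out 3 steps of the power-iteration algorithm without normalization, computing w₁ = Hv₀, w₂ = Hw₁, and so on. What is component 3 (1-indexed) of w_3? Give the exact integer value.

w1 = Hv₀ = (3·1 + (-5)·0 + (-1)·0; (-5)·1 + 6·0 + 6·0; (-1)·1 + 6·0 + (-5)·0) = (3, -5, -1)
w2 = Hw1 = (3·3 + (-5)·(-5) + (-1)·(-1); (-5)·3 + 6·(-5) + 6·(-1); (-1)·3 + 6·(-5) + (-5)·(-1)) = (35, -51, -28)
w3 = Hw2 = (388, -649, -201)
The requested component of w3 is -201.

-201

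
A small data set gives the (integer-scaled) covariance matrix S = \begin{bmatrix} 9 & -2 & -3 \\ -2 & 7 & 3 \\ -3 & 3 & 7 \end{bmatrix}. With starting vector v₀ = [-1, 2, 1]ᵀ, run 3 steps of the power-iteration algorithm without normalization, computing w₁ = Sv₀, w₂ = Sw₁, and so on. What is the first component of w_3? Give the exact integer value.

-3147

w1 = Sv₀ = (9·(-1) + (-2)·2 + (-3)·1; (-2)·(-1) + 7·2 + 3·1; (-3)·(-1) + 3·2 + 7·1) = (-16, 19, 16)
w2 = Sw1 = (9·(-16) + (-2)·19 + (-3)·16; (-2)·(-16) + 7·19 + 3·16; (-3)·(-16) + 3·19 + 7·16) = (-230, 213, 217)
w3 = Sw2 = (-3147, 2602, 2848)
The requested component of w3 is -3147.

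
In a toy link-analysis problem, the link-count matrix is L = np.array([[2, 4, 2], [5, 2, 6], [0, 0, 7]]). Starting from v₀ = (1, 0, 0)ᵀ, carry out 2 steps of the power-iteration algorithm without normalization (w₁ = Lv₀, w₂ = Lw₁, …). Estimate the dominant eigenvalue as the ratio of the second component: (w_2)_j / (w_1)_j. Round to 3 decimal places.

w1 = Lv₀ = (2, 5, 0)
w2 = Lw1 = (24, 20, 0)
Ratio at component: 20 / 5 = 4.000

λ ≈ 4.000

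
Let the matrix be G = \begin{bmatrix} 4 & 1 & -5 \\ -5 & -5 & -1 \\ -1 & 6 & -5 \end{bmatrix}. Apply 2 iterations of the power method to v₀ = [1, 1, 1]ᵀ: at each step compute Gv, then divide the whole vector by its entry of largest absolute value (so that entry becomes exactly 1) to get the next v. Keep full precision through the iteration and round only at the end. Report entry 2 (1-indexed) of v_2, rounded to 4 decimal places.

-0.8333

Gv0 = (0.00000, -11.00000, 0.00000); divide by -11.00000 → v1 = (0.00000, 1.00000, 0.00000)
Gv1 = (1.00000, -5.00000, 6.00000); divide by 6.00000 → v2 = (0.16667, -0.83333, 1.00000)
Requested entry of v2: 55/-66 = -0.8333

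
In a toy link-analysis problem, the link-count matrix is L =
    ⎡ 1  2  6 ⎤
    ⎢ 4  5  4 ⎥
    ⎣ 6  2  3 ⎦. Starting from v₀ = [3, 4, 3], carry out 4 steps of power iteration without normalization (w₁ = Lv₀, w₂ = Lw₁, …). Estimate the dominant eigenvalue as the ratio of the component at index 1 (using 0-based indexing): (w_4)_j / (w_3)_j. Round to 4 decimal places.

10.8154

w1 = Lv₀ = (1·3 + 2·4 + 6·3; 4·3 + 5·4 + 4·3; 6·3 + 2·4 + 3·3) = (29, 44, 35)
w2 = Lw1 = (1·29 + 2·44 + 6·35; 4·29 + 5·44 + 4·35; 6·29 + 2·44 + 3·35) = (327, 476, 367)
w3 = Lw2 = (3481, 5156, 4015)
w4 = Lw3 = (37883, 55764, 43243)
Ratio at component: 55764 / 5156 = 10.8154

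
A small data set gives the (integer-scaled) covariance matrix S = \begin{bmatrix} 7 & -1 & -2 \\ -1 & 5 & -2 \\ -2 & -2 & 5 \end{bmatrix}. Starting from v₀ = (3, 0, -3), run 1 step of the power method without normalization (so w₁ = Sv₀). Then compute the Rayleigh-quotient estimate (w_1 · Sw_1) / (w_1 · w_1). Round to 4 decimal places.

w1 = Sv₀ = (27, 3, -21)
Sw1 = (228, 30, -165)
w1·Sw1 = 27·228 + 3·30 + (-21)·(-165) = 9711; w1·w1 = 27·27 + 3·3 + (-21)·(-21) = 1179
λ ≈ 9711/1179 = 8.2366

λ ≈ 8.2366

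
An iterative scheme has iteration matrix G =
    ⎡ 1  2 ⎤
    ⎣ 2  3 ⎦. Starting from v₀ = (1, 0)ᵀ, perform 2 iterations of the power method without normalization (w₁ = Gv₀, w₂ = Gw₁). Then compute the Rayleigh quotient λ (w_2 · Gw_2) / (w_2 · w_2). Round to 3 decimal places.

λ ≈ 4.236

w1 = Gv₀ = (1·1 + 2·0; 2·1 + 3·0) = (1, 2)
w2 = Gw1 = (1·1 + 2·2; 2·1 + 3·2) = (5, 8)
Gw2 = (21, 34)
w2·Gw2 = 5·21 + 8·34 = 377; w2·w2 = 5·5 + 8·8 = 89
λ ≈ 377/89 = 4.236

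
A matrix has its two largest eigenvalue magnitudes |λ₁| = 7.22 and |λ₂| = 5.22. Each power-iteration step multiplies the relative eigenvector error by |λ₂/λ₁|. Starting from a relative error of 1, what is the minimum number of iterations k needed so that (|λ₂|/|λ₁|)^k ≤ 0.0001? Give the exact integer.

|λ₂/λ₁| = 5.22/7.22 = 0.72299
Need k ≥ ln(0.0001) / ln(0.72299) = -9.2103 / -0.3244 ≈ 28.396
Smallest integer k satisfying the bound: 29

29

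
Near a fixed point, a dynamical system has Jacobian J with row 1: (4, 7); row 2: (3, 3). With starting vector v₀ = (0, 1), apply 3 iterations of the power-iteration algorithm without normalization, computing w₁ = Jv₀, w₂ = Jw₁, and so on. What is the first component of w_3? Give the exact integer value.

w1 = Jv₀ = (4·0 + 7·1; 3·0 + 3·1) = (7, 3)
w2 = Jw1 = (4·7 + 7·3; 3·7 + 3·3) = (49, 30)
w3 = Jw2 = (406, 237)
The requested component of w3 is 406.

406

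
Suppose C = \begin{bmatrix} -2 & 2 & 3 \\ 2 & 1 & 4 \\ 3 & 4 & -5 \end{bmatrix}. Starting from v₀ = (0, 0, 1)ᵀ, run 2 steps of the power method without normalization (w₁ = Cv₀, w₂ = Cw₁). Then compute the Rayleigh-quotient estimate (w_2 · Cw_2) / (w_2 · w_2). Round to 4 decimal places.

w1 = Cv₀ = ((-2)·0 + 2·0 + 3·1; 2·0 + 1·0 + 4·1; 3·0 + 4·0 + (-5)·1) = (3, 4, -5)
w2 = Cw1 = ((-2)·3 + 2·4 + 3·(-5); 2·3 + 1·4 + 4·(-5); 3·3 + 4·4 + (-5)·(-5)) = (-13, -10, 50)
Cw2 = (156, 164, -329)
w2·Cw2 = (-13)·156 + (-10)·164 + 50·(-329) = -20118; w2·w2 = (-13)·(-13) + (-10)·(-10) + 50·50 = 2769
λ ≈ -20118/2769 = -7.2654

-7.2654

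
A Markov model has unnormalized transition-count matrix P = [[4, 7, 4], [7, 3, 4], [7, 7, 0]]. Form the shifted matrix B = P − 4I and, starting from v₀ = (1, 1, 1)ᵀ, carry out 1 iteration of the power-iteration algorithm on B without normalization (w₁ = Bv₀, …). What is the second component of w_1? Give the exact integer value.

B = P − 4I has rows (0, 7, 4); (7, -1, 4); (7, 7, -4)
w1 = Bv₀ = (0·1 + 7·1 + 4·1; 7·1 + (-1)·1 + 4·1; 7·1 + 7·1 + (-4)·1) = (11, 10, 10)
Requested component of w1: 10

10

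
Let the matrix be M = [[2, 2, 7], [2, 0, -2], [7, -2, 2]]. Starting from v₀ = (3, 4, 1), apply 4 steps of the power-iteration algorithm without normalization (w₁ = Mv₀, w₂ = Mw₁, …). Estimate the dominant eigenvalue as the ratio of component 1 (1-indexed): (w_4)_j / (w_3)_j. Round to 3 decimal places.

λ ≈ 8.419

w1 = Mv₀ = (2·3 + 2·4 + 7·1; 2·3 + 0·4 + (-2)·1; 7·3 + (-2)·4 + 2·1) = (21, 4, 15)
w2 = Mw1 = (2·21 + 2·4 + 7·15; 2·21 + 0·4 + (-2)·15; 7·21 + (-2)·4 + 2·15) = (155, 12, 169)
w3 = Mw2 = (1517, -28, 1399)
w4 = Mw3 = (12771, 236, 13473)
Ratio at component: 12771 / 1517 = 8.419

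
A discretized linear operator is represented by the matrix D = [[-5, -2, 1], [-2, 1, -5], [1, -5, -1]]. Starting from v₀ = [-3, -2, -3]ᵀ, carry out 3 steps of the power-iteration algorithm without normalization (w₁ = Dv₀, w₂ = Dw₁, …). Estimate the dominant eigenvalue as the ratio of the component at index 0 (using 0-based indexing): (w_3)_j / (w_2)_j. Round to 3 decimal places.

w1 = Dv₀ = (16, 19, 10)
w2 = Dw1 = (-108, -63, -89)
w3 = Dw2 = (577, 598, 296)
Ratio at component: 577 / -108 = -5.343

-5.343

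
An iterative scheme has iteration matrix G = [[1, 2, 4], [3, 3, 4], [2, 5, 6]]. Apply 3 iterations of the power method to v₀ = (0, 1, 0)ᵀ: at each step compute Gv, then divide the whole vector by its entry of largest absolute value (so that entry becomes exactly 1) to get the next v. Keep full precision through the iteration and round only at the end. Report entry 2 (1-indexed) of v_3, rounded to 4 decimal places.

Gv0 = (2.00000, 3.00000, 5.00000); divide by 5.00000 → v1 = (0.40000, 0.60000, 1.00000)
Gv1 = (5.60000, 7.00000, 9.80000); divide by 9.80000 → v2 = (0.57143, 0.71429, 1.00000)
Gv2 = (6.00000, 7.85714, 10.71429); divide by 10.71429 → v3 = (0.56000, 0.73333, 1.00000)
Requested entry of v3: 385/525 = 0.7333

0.7333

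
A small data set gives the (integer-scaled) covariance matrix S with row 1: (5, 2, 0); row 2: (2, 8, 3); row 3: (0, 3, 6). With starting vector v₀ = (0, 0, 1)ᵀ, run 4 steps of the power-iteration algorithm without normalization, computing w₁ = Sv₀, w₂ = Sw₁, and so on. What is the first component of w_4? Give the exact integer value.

w1 = Sv₀ = (5·0 + 2·0 + 0·1; 2·0 + 8·0 + 3·1; 0·0 + 3·0 + 6·1) = (0, 3, 6)
w2 = Sw1 = (5·0 + 2·3 + 0·6; 2·0 + 8·3 + 3·6; 0·0 + 3·3 + 6·6) = (6, 42, 45)
w3 = Sw2 = (114, 483, 396)
w4 = Sw3 = (1536, 5280, 3825)
The requested component of w4 is 1536.

1536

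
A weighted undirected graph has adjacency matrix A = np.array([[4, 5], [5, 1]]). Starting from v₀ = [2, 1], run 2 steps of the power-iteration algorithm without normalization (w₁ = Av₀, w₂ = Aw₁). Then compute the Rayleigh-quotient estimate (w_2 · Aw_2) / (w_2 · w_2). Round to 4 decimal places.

w1 = Av₀ = (4·2 + 5·1; 5·2 + 1·1) = (13, 11)
w2 = Aw1 = (4·13 + 5·11; 5·13 + 1·11) = (107, 76)
Aw2 = (808, 611)
w2·Aw2 = 107·808 + 76·611 = 132892; w2·w2 = 107·107 + 76·76 = 17225
λ ≈ 132892/17225 = 7.7151

7.7151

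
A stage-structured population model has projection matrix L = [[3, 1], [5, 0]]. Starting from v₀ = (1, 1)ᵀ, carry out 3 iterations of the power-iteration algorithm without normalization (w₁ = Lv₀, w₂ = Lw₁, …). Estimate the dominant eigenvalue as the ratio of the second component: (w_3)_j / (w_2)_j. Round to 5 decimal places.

w1 = Lv₀ = (3·1 + 1·1; 5·1 + 0·1) = (4, 5)
w2 = Lw1 = (3·4 + 1·5; 5·4 + 0·5) = (17, 20)
w3 = Lw2 = (71, 85)
Ratio at component: 85 / 20 = 4.25000

λ ≈ 4.25000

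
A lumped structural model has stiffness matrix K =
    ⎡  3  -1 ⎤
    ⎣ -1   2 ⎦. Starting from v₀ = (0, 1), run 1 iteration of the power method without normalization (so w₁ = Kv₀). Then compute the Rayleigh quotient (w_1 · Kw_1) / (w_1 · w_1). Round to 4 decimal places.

3.0000

w1 = Kv₀ = (-1, 2)
Kw1 = (-5, 5)
w1·Kw1 = (-1)·(-5) + 2·5 = 15; w1·w1 = (-1)·(-1) + 2·2 = 5
λ ≈ 15/5 = 3.0000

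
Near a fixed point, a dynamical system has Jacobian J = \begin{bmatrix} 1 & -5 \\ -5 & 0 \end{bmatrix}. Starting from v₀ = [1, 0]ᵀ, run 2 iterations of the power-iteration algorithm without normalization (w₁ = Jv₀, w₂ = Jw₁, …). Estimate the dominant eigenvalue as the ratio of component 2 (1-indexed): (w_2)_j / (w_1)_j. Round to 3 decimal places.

w1 = Jv₀ = (1·1 + (-5)·0; (-5)·1 + 0·0) = (1, -5)
w2 = Jw1 = (1·1 + (-5)·(-5); (-5)·1 + 0·(-5)) = (26, -5)
Ratio at component: -5 / -5 = 1.000

λ ≈ 1.000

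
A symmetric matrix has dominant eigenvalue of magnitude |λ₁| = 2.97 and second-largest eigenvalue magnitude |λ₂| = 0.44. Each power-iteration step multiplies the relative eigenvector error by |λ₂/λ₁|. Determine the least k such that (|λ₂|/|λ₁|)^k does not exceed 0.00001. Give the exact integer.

7

|λ₂/λ₁| = 0.44/2.97 = 0.14815
Need k ≥ ln(0.00001) / ln(0.14815) = -11.5129 / -1.9095 ≈ 6.029
Smallest integer k satisfying the bound: 7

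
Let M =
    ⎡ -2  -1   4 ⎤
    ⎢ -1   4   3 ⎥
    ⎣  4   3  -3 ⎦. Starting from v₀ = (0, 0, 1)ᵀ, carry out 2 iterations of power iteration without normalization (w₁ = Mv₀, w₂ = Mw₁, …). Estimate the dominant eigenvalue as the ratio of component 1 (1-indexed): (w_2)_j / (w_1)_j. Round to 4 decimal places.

-5.7500

w1 = Mv₀ = (4, 3, -3)
w2 = Mw1 = (-23, -1, 34)
Ratio at component: -23 / 4 = -5.7500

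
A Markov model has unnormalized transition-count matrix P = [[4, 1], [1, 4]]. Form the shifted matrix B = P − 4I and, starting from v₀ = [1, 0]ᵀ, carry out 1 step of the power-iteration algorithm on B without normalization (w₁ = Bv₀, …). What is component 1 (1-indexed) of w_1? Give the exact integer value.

0

B = P − 4I has rows (0, 1); (1, 0)
w1 = Bv₀ = (0·1 + 1·0; 1·1 + 0·0) = (0, 1)
Requested component of w1: 0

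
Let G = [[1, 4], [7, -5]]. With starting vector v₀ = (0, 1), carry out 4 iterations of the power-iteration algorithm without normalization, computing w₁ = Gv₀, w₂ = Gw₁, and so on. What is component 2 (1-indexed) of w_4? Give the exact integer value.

w1 = Gv₀ = (4, -5)
w2 = Gw1 = (-16, 53)
w3 = Gw2 = (196, -377)
w4 = Gw3 = (-1312, 3257)
The requested component of w4 is 3257.

3257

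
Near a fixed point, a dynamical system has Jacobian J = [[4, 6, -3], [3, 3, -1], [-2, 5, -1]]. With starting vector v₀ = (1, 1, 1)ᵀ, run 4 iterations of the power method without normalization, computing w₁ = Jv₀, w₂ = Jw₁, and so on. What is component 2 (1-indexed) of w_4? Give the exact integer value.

w1 = Jv₀ = (7, 5, 2)
w2 = Jw1 = (52, 34, 9)
w3 = Jw2 = (385, 249, 57)
w4 = Jw3 = (2863, 1845, 418)
The requested component of w4 is 1845.

1845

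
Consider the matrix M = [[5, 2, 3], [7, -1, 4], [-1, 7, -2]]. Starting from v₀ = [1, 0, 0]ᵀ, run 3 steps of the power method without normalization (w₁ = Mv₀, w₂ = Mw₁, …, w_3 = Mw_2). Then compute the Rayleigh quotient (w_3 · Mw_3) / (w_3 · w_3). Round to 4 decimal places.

w1 = Mv₀ = (5, 7, -1)
w2 = Mw1 = (36, 24, 46)
w3 = Mw2 = (366, 412, 40)
Mw3 = (2774, 2310, 2438)
w3·Mw3 = 366·2774 + 412·2310 + 40·2438 = 2064524; w3·w3 = 366·366 + 412·412 + 40·40 = 305300
λ ≈ 2064524/305300 = 6.7623

λ ≈ 6.7623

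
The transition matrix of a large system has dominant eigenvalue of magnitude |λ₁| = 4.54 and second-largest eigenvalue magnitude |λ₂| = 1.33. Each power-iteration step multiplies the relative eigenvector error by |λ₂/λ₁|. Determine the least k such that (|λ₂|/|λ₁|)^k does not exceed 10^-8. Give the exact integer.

|λ₂/λ₁| = 1.33/4.54 = 0.29295
Need k ≥ ln(10^-8) / ln(0.29295) = -18.4207 / -1.2277 ≈ 15.004
Smallest integer k satisfying the bound: 16

16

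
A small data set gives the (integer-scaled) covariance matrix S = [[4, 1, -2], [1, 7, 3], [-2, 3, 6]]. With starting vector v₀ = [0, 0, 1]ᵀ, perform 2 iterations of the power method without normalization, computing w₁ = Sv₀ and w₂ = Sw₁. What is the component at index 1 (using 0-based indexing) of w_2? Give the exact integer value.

w1 = Sv₀ = (4·0 + 1·0 + (-2)·1; 1·0 + 7·0 + 3·1; (-2)·0 + 3·0 + 6·1) = (-2, 3, 6)
w2 = Sw1 = (4·(-2) + 1·3 + (-2)·6; 1·(-2) + 7·3 + 3·6; (-2)·(-2) + 3·3 + 6·6) = (-17, 37, 49)
The requested component of w2 is 37.

37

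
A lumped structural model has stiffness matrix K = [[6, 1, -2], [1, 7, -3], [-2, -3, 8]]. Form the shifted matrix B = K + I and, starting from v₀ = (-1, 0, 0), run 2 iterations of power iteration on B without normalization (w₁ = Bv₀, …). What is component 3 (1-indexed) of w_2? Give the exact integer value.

35

B = K + I has rows (7, 1, -2); (1, 8, -3); (-2, -3, 9)
w1 = Bv₀ = (-7, -1, 2)
w2 = Bw1 = (-54, -21, 35)
Requested component of w2: 35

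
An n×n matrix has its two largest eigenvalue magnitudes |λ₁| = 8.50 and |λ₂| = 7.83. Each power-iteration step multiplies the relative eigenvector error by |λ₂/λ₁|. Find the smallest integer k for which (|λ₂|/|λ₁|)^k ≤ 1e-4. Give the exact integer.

|λ₂/λ₁| = 7.83/8.50 = 0.92118
Need k ≥ ln(1e-4) / ln(0.92118) = -9.2103 / -0.0821 ≈ 112.179
Smallest integer k satisfying the bound: 113

113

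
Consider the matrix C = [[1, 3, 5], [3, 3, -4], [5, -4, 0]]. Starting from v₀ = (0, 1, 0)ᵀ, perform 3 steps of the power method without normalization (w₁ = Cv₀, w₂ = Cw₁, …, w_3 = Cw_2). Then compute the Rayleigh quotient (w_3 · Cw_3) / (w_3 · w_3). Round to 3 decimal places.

w1 = Cv₀ = (1·0 + 3·1 + 5·0; 3·0 + 3·1 + (-4)·0; 5·0 + (-4)·1 + 0·0) = (3, 3, -4)
w2 = Cw1 = (1·3 + 3·3 + 5·(-4); 3·3 + 3·3 + (-4)·(-4); 5·3 + (-4)·3 + 0·(-4)) = (-8, 34, 3)
w3 = Cw2 = (109, 66, -176)
Cw3 = (-573, 1229, 281)
w3·Cw3 = 109·(-573) + 66·1229 + (-176)·281 = -30799; w3·w3 = 109·109 + 66·66 + (-176)·(-176) = 47213
λ ≈ -30799/47213 = -0.652

-0.652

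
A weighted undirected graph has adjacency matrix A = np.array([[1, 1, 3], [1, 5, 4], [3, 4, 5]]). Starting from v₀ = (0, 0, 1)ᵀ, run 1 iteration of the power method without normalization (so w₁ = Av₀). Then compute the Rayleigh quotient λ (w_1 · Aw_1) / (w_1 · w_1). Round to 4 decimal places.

w1 = Av₀ = (1·0 + 1·0 + 3·1; 1·0 + 5·0 + 4·1; 3·0 + 4·0 + 5·1) = (3, 4, 5)
Aw1 = (22, 43, 50)
w1·Aw1 = 3·22 + 4·43 + 5·50 = 488; w1·w1 = 3·3 + 4·4 + 5·5 = 50
λ ≈ 488/50 = 9.7600

9.7600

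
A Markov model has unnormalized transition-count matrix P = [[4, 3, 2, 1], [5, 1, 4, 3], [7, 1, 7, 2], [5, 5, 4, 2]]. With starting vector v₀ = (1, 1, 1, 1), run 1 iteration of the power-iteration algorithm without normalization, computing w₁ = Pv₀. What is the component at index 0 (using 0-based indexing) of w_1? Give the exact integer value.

10

w1 = Pv₀ = (10, 13, 17, 16)
The requested component of w1 is 10.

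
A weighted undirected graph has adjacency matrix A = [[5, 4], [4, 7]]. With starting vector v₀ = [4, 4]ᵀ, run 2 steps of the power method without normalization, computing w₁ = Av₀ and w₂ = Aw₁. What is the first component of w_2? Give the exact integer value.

w1 = Av₀ = (5·4 + 4·4; 4·4 + 7·4) = (36, 44)
w2 = Aw1 = (5·36 + 4·44; 4·36 + 7·44) = (356, 452)
The requested component of w2 is 356.

356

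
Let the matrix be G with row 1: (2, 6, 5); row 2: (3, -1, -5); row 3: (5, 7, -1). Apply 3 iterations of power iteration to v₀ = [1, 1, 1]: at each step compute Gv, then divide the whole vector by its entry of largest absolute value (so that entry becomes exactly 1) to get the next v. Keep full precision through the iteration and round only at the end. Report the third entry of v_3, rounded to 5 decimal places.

Gv0 = (13.000000, -3.000000, 11.000000); divide by 13.000000 → v1 = (1.000000, -0.230769, 0.846154)
Gv1 = (4.846154, -1.000000, 2.538462); divide by 4.846154 → v2 = (1.000000, -0.206349, 0.523810)
Gv2 = (3.380952, 0.587302, 3.031746); divide by 3.380952 → v3 = (1.000000, 0.173709, 0.896714)
Requested entry of v3: 191/213 = 0.89671

0.89671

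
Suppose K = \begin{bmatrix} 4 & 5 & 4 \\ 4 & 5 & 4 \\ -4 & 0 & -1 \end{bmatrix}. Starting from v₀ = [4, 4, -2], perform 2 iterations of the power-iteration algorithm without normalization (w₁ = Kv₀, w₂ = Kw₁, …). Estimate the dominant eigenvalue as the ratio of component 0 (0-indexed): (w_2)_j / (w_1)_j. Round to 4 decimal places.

w1 = Kv₀ = (28, 28, -14)
w2 = Kw1 = (196, 196, -98)
Ratio at component: 196 / 28 = 7.0000

7.0000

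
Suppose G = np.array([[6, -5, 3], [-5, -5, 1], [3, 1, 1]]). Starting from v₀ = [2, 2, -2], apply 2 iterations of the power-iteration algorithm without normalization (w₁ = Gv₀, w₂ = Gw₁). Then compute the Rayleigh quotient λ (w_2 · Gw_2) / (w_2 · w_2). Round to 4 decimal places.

w1 = Gv₀ = (-4, -22, 6)
w2 = Gw1 = (104, 136, -28)
Gw2 = (-140, -1228, 420)
w2·Gw2 = 104·(-140) + 136·(-1228) + (-28)·420 = -193328; w2·w2 = 104·104 + 136·136 + (-28)·(-28) = 30096
λ ≈ -193328/30096 = -6.4237

-6.4237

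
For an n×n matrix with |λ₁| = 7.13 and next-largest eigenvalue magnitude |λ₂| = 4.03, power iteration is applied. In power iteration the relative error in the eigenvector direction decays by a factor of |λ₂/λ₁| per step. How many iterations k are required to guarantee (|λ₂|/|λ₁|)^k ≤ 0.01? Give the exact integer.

9

|λ₂/λ₁| = 4.03/7.13 = 0.56522
Need k ≥ ln(0.01) / ln(0.56522) = -4.6052 / -0.5705 ≈ 8.072
Smallest integer k satisfying the bound: 9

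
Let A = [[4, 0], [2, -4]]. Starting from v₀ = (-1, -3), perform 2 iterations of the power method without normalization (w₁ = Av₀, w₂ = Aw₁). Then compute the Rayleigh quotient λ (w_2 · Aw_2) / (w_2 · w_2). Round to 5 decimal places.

w1 = Av₀ = (4·(-1) + 0·(-3); 2·(-1) + (-4)·(-3)) = (-4, 10)
w2 = Aw1 = (4·(-4) + 0·10; 2·(-4) + (-4)·10) = (-16, -48)
Aw2 = (-64, 160)
w2·Aw2 = (-16)·(-64) + (-48)·160 = -6656; w2·w2 = (-16)·(-16) + (-48)·(-48) = 2560
λ ≈ -6656/2560 = -2.60000

-2.60000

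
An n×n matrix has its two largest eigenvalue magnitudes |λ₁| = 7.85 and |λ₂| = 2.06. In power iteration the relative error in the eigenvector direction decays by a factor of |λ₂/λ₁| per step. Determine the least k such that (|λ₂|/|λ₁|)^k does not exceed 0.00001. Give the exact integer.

|λ₂/λ₁| = 2.06/7.85 = 0.26242
Need k ≥ ln(0.00001) / ln(0.26242) = -11.5129 / -1.3378 ≈ 8.606
Smallest integer k satisfying the bound: 9

9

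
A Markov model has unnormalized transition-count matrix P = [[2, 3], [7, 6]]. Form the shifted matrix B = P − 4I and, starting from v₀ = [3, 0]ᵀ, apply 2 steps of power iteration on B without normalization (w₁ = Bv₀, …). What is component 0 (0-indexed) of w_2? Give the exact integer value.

75

B = P − 4I has rows (-2, 3); (7, 2)
w1 = Bv₀ = (-6, 21)
w2 = Bw1 = (75, 0)
Requested component of w2: 75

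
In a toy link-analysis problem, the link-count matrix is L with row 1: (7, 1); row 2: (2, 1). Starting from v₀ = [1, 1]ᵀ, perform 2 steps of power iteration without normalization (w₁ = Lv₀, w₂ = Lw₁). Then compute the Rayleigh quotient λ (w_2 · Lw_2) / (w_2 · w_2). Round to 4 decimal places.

λ ≈ 7.3116

w1 = Lv₀ = (7·1 + 1·1; 2·1 + 1·1) = (8, 3)
w2 = Lw1 = (7·8 + 1·3; 2·8 + 1·3) = (59, 19)
Lw2 = (432, 137)
w2·Lw2 = 59·432 + 19·137 = 28091; w2·w2 = 59·59 + 19·19 = 3842
λ ≈ 28091/3842 = 7.3116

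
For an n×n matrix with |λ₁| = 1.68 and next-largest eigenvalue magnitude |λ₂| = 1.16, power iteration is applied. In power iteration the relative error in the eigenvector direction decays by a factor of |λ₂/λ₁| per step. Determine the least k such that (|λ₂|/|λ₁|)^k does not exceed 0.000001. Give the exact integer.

38

|λ₂/λ₁| = 1.16/1.68 = 0.69048
Need k ≥ ln(0.000001) / ln(0.69048) = -13.8155 / -0.3704 ≈ 37.302
Smallest integer k satisfying the bound: 38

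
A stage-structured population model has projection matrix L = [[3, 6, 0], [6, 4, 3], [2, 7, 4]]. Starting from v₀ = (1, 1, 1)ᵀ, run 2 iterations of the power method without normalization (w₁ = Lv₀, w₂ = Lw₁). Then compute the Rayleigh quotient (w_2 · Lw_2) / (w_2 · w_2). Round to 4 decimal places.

w1 = Lv₀ = (3·1 + 6·1 + 0·1; 6·1 + 4·1 + 3·1; 2·1 + 7·1 + 4·1) = (9, 13, 13)
w2 = Lw1 = (3·9 + 6·13 + 0·13; 6·9 + 4·13 + 3·13; 2·9 + 7·13 + 4·13) = (105, 145, 161)
Lw2 = (1185, 1693, 1869)
w2·Lw2 = 105·1185 + 145·1693 + 161·1869 = 670819; w2·w2 = 105·105 + 145·145 + 161·161 = 57971
λ ≈ 670819/57971 = 11.5716

λ ≈ 11.5716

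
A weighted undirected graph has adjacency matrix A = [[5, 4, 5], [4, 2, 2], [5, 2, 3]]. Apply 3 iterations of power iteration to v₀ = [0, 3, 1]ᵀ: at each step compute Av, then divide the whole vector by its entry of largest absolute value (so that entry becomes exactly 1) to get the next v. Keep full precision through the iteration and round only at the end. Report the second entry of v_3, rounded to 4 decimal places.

Av0 = (17.00000, 8.00000, 9.00000); divide by 17.00000 → v1 = (1.00000, 0.47059, 0.52941)
Av1 = (9.52941, 6.00000, 7.52941); divide by 9.52941 → v2 = (1.00000, 0.62963, 0.79012)
Av2 = (11.46914, 6.83951, 8.62963); divide by 11.46914 → v3 = (1.00000, 0.59634, 0.75242)
Requested entry of v3: 1108/1858 = 0.5963

0.5963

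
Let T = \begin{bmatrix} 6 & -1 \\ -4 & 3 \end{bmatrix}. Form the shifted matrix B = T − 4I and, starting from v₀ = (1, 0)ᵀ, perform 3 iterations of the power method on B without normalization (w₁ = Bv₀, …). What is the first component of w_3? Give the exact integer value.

20

B = T − 4I has rows (2, -1); (-4, -1)
w1 = Bv₀ = (2·1 + (-1)·0; (-4)·1 + (-1)·0) = (2, -4)
w2 = Bw1 = (2·2 + (-1)·(-4); (-4)·2 + (-1)·(-4)) = (8, -4)
w3 = Bw2 = (20, -28)
Requested component of w3: 20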